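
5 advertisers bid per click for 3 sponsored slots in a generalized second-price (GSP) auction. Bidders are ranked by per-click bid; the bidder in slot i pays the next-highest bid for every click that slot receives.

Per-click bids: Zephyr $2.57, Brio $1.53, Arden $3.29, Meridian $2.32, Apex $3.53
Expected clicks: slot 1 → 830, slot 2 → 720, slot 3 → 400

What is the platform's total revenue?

Sorting advertisers: $3.53 (Apex) > $3.29 (Arden) > $2.57 (Zephyr) > $2.32 (Meridian) > …
Slot 1: Apex pays $3.29 × 830 = $2730.70
Slot 2: Arden pays $2.57 × 720 = $1850.40
Slot 3: Zephyr pays $2.32 × 400 = $928.00
Total = $5509.10

Total revenue: $5509.10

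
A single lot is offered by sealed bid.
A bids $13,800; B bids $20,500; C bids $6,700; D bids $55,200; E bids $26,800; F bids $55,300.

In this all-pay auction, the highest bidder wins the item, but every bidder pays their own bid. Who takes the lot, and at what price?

F pays $55,300

Sorting bids: 55,300 (F) > 55,200 (D) > 26,800 (E) > 20,500 (B) > 13,800 (A) > 6,700 (C)
F wins with the top bid; all bids are sunk regardless.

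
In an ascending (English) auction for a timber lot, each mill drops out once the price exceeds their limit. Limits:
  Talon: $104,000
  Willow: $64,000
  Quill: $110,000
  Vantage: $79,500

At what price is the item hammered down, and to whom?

Sorting limits: 110,000 (Quill) > 104,000 (Talon) > 79,500 (Vantage) > 64,000 (Willow)
Talon is the last rival to drop out, at $104,000; Quill remains and wins at that price.

Quill wins at $104,000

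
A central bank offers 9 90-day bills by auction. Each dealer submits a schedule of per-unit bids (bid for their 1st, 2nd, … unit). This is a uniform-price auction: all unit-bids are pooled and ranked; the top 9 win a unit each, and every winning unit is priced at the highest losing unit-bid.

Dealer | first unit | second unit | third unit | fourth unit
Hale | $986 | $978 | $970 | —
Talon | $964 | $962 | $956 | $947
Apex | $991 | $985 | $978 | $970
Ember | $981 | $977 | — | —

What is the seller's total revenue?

Total revenue: $8,676

All unit-bids, highest first — top 9: 991 (Apex-1), 986 (Hale-1), 985 (Apex-2), 981 (Ember-1), 978 (Hale-2), 978 (Apex-3), 977 (Ember-2), 970 (Hale-3), 970 (Apex-4)
First bid not allocated: $964.
Allocation: Apex 4, Ember 2, Hale 3. Every unit priced at $964.
Revenue = 9 × 964 = $8,676.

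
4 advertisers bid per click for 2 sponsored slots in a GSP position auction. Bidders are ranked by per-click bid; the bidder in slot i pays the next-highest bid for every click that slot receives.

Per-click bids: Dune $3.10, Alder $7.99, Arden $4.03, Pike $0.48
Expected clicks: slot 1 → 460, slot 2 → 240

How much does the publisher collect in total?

Per-click bids in order: $7.99 (Alder) > $4.03 (Arden) > $3.10 (Dune) > …
Slot 1: Alder pays $4.03 × 460 = $1853.80
Slot 2: Arden pays $3.10 × 240 = $744.00
Total = $2597.80

Total revenue: $2597.80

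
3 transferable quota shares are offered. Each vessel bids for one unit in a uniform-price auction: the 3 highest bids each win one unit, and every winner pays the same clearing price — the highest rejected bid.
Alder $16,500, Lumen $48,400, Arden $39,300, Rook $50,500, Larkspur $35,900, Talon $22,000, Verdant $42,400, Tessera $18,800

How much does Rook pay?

Rook pays $39,300

Ordering the bids: 50,500 (Rook), 48,400 (Lumen), 42,400 (Verdant), 39,300 (Arden), 35,900 (Larkspur), …
The 3 highest are Rook, Lumen, Verdant.
Clearing price = highest rejected bid = $39,300.
Rook wins → pays $39,300.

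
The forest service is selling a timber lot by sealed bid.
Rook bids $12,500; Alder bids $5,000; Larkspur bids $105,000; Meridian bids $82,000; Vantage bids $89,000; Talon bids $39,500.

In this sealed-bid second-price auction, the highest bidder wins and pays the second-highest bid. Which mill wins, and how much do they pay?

Bids in order: 105,000 (Larkspur) > 89,000 (Vantage) > 82,000 (Meridian) > 39,500 (Talon) > 12,500 (Rook) > 5,000 (Alder)
Larkspur is highest; pays the second-highest bid, $89,000.

Larkspur pays $89,000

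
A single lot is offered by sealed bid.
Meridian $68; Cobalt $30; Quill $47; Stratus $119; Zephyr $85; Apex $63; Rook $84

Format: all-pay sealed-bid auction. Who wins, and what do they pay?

Stratus pays $119

Bids in order: 119 (Stratus) > 85 (Zephyr) > 84 (Rook) > 68 (Meridian) > 63 (Apex) > 47 (Quill) > …
Stratus wins with the top bid; all bids are sunk regardless.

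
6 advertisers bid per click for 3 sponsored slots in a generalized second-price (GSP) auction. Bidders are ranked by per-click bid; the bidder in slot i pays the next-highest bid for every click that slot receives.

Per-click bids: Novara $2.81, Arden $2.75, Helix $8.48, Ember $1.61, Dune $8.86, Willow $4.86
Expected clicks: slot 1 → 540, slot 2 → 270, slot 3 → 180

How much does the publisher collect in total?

Total revenue: $6397.20

Ranked by bid: $8.86 (Dune) > $8.48 (Helix) > $4.86 (Willow) > $2.81 (Novara) > …
Slot 1: Dune pays $8.48 × 540 = $4579.20
Slot 2: Helix pays $4.86 × 270 = $1312.20
Slot 3: Willow pays $2.81 × 180 = $505.80
Total = $6397.20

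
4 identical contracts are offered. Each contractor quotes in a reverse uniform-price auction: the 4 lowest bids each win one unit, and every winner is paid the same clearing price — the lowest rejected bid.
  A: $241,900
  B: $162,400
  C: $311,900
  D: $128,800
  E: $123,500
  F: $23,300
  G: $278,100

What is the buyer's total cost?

Total cost: $967,600

Ordering the bids: 23,300 (F), 123,500 (E), 128,800 (D), 162,400 (B), 241,900 (A), 278,100 (G), …
Winners (4 units): F, E, D, B.
Lowest unsuccessful bid: $241,900 → clearing price.
Total cost = 4 × $241,900 = $967,600.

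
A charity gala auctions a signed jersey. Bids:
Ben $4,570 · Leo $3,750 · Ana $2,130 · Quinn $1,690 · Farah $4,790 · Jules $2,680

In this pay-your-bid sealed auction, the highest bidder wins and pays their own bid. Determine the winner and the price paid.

Farah pays $4,790

Rule: the highest bidder wins and pays their own bid.
Bids in order: 4,790 (Farah) > 4,570 (Ben) > 3,750 (Leo) > 2,680 (Jules) > 2,130 (Ana) > 1,690 (Quinn)
First-price: Farah pays what they bid, $4,790.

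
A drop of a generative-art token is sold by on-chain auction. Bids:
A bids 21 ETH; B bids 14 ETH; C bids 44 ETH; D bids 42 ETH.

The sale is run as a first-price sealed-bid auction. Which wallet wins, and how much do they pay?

C pays 44 ETH

Bids in order: 44 (C) > 42 (D) > 21 (A) > 14 (B)
First-price: C pays what they bid, 44 ETH.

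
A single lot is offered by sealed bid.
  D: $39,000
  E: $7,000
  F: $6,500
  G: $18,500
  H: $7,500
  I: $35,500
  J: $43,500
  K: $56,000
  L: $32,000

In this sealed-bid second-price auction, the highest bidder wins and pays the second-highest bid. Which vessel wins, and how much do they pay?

K pays $43,500

Bids in order: 56,000 (K) > 43,500 (J) > 39,000 (D) > 35,500 (I) > 32,000 (L) > 18,500 (G) > …
K is highest; pays the second-highest bid, $43,500.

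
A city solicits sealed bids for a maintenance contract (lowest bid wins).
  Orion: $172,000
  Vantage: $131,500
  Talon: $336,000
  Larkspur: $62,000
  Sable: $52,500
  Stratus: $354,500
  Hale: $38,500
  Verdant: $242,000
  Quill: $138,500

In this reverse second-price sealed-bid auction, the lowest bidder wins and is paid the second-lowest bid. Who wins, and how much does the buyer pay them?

Hale is paid $52,500

Rule: the lowest bidder wins and is paid the second-lowest bid.
Bids in order: 38,500 (Hale) < 52,500 (Sable) < 62,000 (Larkspur) < 131,500 (Vantage) < 138,500 (Quill) < 172,000 (Orion) < …
Hale is lowest; is paid the second-lowest bid, $52,500.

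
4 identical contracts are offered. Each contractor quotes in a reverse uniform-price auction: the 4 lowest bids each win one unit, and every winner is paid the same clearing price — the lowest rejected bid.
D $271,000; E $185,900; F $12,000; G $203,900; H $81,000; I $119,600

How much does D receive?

D is paid $0

Ordering the bids: 12,000 (F), 81,000 (H), 119,600 (I), 185,900 (E), 203,900 (G), 271,000 (D)
Winners (4 units): F, H, I, E.
Lowest unsuccessful bid: $203,900 → clearing price.
D does not win → is paid $0.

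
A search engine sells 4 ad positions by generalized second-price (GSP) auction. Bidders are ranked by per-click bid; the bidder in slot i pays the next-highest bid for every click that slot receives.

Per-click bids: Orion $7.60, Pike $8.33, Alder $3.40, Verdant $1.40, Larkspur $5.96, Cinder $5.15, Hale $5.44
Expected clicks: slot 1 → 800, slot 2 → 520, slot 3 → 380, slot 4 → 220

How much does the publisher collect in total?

Sorting advertisers: $8.33 (Pike) > $7.60 (Orion) > $5.96 (Larkspur) > $5.44 (Hale) > $5.15 (Cinder) > …
Slot 1: Pike pays $7.60 × 800 = $6080.00
Slot 2: Orion pays $5.96 × 520 = $3099.20
Slot 3: Larkspur pays $5.44 × 380 = $2067.20
Slot 4: Hale pays $5.15 × 220 = $1133.00
Total = $12379.40

Total revenue: $12379.40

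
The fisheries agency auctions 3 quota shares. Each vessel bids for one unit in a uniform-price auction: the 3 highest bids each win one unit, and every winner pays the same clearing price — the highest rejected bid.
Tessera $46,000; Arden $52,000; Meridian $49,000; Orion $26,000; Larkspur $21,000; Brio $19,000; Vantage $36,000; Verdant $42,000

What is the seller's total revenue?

Total revenue: $126,000

Bids ranked high→low: 52,000 (Arden), 49,000 (Meridian), 46,000 (Tessera), 42,000 (Verdant), 36,000 (Vantage), …
Top 3: Arden, Meridian, Tessera.
Highest unsuccessful bid: $42,000 → clearing price.
Total revenue = 3 × $42,000 = $126,000.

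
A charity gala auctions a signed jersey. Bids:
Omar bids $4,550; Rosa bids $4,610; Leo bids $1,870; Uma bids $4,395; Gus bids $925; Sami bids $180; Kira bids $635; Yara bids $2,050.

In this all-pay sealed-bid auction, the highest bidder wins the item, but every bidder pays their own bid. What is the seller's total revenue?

Total revenue: $19,215

All-pay sealed-bid auction: the highest bidder wins the item, but every bidder pays their own bid.
Sorting bids: 4,610 (Rosa) > 4,550 (Omar) > 4,395 (Uma) > 2,050 (Yara) > 1,870 (Leo) > 925 (Gus) > …
Rosa wins with the top bid; all bids are sunk regardless.
Every bidder forfeits their bid regardless of winning.
Revenue = 4,550 + 4,610 + 1,870 + 4,395 + 925 + 180 + 635 + 2,050 = $19,215.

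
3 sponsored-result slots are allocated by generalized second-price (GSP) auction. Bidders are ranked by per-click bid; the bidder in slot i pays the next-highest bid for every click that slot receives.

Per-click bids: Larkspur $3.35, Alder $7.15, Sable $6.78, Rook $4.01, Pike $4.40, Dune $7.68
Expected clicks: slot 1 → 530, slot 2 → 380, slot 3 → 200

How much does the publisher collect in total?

Total revenue: $7245.90

Per-click bids in order: $7.68 (Dune) > $7.15 (Alder) > $6.78 (Sable) > $4.40 (Pike) > …
Slot 1: Dune pays $7.15 × 530 = $3789.50
Slot 2: Alder pays $6.78 × 380 = $2576.40
Slot 3: Sable pays $4.40 × 200 = $880.00
Total = $7245.90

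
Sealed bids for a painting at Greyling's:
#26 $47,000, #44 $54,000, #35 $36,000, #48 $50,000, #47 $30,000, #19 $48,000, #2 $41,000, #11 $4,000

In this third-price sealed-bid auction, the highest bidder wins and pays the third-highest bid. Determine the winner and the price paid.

#44 pays $48,000

Third-price sealed-bid auction: the highest bidder wins and pays the third-highest bid.
Sorting bids: 54,000 (#44) > 50,000 (#48) > 48,000 (#19) > 47,000 (#26) > 41,000 (#2) > 36,000 (#35) > …
#44 is highest; pays the third-highest bid, $48,000.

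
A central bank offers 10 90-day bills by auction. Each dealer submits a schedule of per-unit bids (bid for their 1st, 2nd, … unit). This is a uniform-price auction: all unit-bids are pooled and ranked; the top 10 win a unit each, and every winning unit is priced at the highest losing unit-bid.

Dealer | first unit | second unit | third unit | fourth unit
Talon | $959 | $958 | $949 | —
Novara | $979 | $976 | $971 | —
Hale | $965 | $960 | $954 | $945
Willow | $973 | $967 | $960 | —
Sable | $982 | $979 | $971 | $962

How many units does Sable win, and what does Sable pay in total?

Pooled unit-bids ranked (top 10): 982 (Sable-1), 979 (Novara-1), 979 (Sable-2), 976 (Novara-2), 973 (Willow-1), 971 (Novara-3), 971 (Sable-3), 967 (Willow-2), 965 (Hale-1), 962 (Sable-4)
Highest rejected unit-bid = $960.
Sable wins 4 unit(s) at $960 each.

Sable: 4 units, pays $3,840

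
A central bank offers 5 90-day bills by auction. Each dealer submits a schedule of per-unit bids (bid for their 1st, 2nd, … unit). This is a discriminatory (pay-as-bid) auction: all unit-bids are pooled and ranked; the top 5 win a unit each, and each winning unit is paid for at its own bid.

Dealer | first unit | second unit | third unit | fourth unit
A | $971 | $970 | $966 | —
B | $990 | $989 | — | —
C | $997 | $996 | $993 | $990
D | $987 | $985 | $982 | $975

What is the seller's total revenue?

Pooled unit-bids ranked (top 5): 997 (C-1), 996 (C-2), 993 (C-3), 990 (B-1), 990 (C-4)
Next rejected bid: $989 (not a price — pay-as-bid).
Each winning unit pays its own bid.
Revenue = 997 + 996 + 993 + 990 + 990 = $4,966.

Total revenue: $4,966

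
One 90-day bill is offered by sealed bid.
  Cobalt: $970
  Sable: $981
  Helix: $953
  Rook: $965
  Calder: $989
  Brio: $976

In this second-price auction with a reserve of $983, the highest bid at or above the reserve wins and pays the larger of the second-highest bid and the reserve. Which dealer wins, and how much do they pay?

Calder pays $983

Sorting bids: 989 (Calder) > 981 (Sable) > 976 (Brio) > 970 (Cobalt) > 965 (Rook) > 953 (Helix)
Highest eligible bid: Calder at $989.
Second-highest bid $981 is below the reserve $983, so the reserve binds → payment $983.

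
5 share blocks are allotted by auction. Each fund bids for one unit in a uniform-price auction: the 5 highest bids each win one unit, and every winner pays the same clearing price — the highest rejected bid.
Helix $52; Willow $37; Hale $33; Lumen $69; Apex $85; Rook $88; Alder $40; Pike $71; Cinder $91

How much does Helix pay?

Helix pays $0

Sorting: 91 (Cinder), 88 (Rook), 85 (Apex), 71 (Pike), 69 (Lumen), 52 (Helix), 40 (Alder), …
The 5 highest are Cinder, Rook, Apex, Pike, Lumen.
Clearing price = highest rejected bid = $52.
Helix does not win → pays $0.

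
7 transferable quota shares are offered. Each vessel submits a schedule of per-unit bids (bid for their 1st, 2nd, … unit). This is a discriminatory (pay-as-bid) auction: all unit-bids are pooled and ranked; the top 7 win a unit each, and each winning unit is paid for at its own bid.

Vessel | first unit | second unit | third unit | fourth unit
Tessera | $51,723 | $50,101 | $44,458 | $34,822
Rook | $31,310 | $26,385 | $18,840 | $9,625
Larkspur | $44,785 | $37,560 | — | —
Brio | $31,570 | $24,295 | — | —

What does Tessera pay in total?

Tessera pays $181,104

Pooled unit-bids ranked (top 7): 51,723 (Tessera-1), 50,101 (Tessera-2), 44,785 (Larkspur-1), 44,458 (Tessera-3), 37,560 (Larkspur-2), 34,822 (Tessera-4), 31,570 (Brio-1)
Next rejected bid: $31,310 (not a price — pay-as-bid).
Tessera's winning unit-bids: 51,723 + 50,101 + 44,458 + 34,822 = $181,104.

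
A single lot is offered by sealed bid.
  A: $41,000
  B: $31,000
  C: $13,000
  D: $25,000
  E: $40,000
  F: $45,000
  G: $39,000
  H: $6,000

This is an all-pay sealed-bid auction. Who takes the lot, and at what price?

F pays $45,000

Rule: the highest bidder wins the item, but every bidder pays their own bid.
Bids ranked: 45,000 (F) > 41,000 (A) > 40,000 (E) > 39,000 (G) > 31,000 (B) > 25,000 (D) > …
F wins with the top bid; all bids are sunk regardless.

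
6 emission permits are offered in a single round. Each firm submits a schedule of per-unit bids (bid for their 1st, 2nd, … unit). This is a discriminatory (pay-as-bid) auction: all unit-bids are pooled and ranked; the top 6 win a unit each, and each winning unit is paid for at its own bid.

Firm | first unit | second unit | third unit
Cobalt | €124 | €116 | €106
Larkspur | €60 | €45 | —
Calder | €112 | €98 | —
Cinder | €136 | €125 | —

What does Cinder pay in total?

Merging the schedules and taking the best 6: 136 (Cinder-1), 125 (Cinder-2), 124 (Cobalt-1), 116 (Cobalt-2), 112 (Calder-1), 106 (Cobalt-3)
Next rejected bid: €98 (not a price — pay-as-bid).
Cinder's winning unit-bids: 136 + 125 = €261.

Cinder pays €261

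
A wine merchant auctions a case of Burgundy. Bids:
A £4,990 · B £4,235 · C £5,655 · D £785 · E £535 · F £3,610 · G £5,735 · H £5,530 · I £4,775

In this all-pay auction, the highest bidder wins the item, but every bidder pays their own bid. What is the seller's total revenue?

Total revenue: £35,850

Bids in order: 5,735 (G) > 5,655 (C) > 5,530 (H) > 4,990 (A) > 4,775 (I) > 4,235 (B) > …
Every bidder forfeits their bid regardless of winning.
Revenue = 4,990 + 4,235 + 5,655 + 785 + 535 + 3,610 + 5,735 + 5,530 + 4,775 = £35,850.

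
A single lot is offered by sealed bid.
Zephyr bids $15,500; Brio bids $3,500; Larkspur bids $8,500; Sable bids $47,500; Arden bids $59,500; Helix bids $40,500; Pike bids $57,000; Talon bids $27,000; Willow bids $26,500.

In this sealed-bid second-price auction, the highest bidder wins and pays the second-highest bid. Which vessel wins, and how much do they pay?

Bids in order: 59,500 (Arden) > 57,000 (Pike) > 47,500 (Sable) > 40,500 (Helix) > 27,000 (Talon) > 26,500 (Willow) > …
Second-price: Arden pays Pike's bid of $57,000.

Arden pays $57,000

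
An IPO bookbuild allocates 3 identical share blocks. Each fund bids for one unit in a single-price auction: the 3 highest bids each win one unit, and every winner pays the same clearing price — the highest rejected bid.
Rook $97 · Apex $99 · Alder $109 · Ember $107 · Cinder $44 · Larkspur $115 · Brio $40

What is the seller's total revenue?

Sorting: 115 (Larkspur), 109 (Alder), 107 (Ember), 99 (Apex), 97 (Rook), …
The 3 highest are Larkspur, Alder, Ember.
Highest unsuccessful bid: $99 → clearing price.
Total revenue = 3 × $99 = $297.

Total revenue: $297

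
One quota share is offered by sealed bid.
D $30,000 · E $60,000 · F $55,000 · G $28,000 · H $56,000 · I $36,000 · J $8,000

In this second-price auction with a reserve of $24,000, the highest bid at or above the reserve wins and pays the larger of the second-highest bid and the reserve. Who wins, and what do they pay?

Bids ranked: 60,000 (E) > 56,000 (H) > 55,000 (F) > 36,000 (I) > 30,000 (D) > 28,000 (G) > …
Highest eligible bid: E at $60,000.
max(second-highest $56,000, reserve $24,000) = $56,000; the reserve does not bind.

E pays $56,000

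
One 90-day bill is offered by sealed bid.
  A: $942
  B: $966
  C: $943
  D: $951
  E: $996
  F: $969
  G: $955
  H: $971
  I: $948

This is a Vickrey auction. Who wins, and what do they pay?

Sorting bids: 996 (E) > 971 (H) > 969 (F) > 966 (B) > 955 (G) > 951 (D) > …
Second-price: E pays H's bid of $971.

E pays $971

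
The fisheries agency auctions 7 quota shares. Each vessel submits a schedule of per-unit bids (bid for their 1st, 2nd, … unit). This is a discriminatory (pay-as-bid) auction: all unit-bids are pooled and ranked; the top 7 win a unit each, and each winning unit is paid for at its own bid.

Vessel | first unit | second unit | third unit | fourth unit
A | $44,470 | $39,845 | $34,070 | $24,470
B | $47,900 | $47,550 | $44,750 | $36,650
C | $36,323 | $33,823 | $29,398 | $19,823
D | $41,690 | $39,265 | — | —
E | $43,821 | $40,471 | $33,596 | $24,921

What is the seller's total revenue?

Total revenue: $310,652

Pooled unit-bids ranked (top 7): 47,900 (B-1), 47,550 (B-2), 44,750 (B-3), 44,470 (A-1), 43,821 (E-1), 41,690 (D-1), 40,471 (E-2)
Next rejected bid: $39,845 (not a price — pay-as-bid).
Each winning unit pays its own bid.
Revenue = 47,900 + 47,550 + 44,750 + 44,470 + 43,821 + 41,690 + 40,471 = $310,652.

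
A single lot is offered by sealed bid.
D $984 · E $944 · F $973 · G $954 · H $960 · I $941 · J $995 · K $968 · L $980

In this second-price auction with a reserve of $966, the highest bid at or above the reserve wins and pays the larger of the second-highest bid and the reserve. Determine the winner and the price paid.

J pays $984

Bids in order: 995 (J) > 984 (D) > 980 (L) > 973 (F) > 968 (K) > 960 (H) > …
J has the top bid at or above the reserve ($995).
Second-highest bid $984 exceeds the reserve $966 → payment $984.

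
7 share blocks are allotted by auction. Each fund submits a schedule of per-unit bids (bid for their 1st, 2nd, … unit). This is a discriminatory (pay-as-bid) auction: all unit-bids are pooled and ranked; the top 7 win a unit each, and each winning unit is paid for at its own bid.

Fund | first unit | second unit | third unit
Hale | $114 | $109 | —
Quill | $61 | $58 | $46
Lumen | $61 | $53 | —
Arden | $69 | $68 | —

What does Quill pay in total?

Quill pays $119

All unit-bids, highest first — top 7: 114 (Hale-1), 109 (Hale-2), 69 (Arden-1), 68 (Arden-2), 61 (Quill-1), 61 (Lumen-1), 58 (Quill-2)
Next rejected bid: $53 (not a price — pay-as-bid).
Quill's winning unit-bids: 61 + 58 = $119.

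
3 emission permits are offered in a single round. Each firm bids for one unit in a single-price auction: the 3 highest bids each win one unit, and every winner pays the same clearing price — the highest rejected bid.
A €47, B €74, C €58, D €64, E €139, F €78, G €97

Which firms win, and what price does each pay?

E, G, F; each pays €74

Sorting: 139 (E), 97 (G), 78 (F), 74 (B), 64 (D), …
Winners (3 units): E, G, F.
Clearing price = highest rejected bid = €74.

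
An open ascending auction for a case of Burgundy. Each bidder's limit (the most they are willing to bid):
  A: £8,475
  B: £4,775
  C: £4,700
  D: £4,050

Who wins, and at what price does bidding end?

Ascending (English) auction: the price rises until one bidder remains; the winner pays the price at which the last rival dropped out.
Limits ranked: 8,475 (A) > 4,775 (B) > 4,700 (C) > 4,050 (D)
B is the last rival to drop out, at £4,775; A remains and wins at that price.

A wins at £4,775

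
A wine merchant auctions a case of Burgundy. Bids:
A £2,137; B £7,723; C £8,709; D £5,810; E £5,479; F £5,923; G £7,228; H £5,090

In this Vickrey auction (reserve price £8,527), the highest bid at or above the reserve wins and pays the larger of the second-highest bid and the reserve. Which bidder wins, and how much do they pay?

C pays £8,527

Bids ranked: 8,709 (C) > 7,723 (B) > 7,228 (G) > 5,923 (F) > 5,810 (D) > 5,479 (E) > …
Highest eligible bid: C at £8,709.
max(second-highest £7,723, reserve £8,527) = £8,527.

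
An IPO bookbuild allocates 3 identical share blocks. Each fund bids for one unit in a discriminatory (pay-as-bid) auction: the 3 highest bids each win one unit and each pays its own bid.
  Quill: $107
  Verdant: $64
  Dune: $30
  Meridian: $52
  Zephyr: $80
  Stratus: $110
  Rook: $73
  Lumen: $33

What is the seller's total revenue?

Total revenue: $297

Ordering the bids: 110 (Stratus), 107 (Quill), 80 (Zephyr), 73 (Rook), 64 (Verdant), …
The 3 highest are Stratus, Quill, Zephyr.
Total revenue = 110 + 107 + 80 = $297.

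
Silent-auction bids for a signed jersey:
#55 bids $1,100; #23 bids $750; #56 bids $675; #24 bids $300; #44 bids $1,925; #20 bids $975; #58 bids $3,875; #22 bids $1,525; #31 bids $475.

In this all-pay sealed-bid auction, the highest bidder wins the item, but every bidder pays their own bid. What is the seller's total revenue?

Sorting bids: 3,875 (#58) > 1,925 (#44) > 1,525 (#22) > 1,100 (#55) > 975 (#20) > 750 (#23) > …
Every bidder forfeits their bid regardless of winning.
Revenue = 1,100 + 750 + 675 + 300 + 1,925 + 975 + 3,875 + 1,525 + 475 = $11,600.

Total revenue: $11,600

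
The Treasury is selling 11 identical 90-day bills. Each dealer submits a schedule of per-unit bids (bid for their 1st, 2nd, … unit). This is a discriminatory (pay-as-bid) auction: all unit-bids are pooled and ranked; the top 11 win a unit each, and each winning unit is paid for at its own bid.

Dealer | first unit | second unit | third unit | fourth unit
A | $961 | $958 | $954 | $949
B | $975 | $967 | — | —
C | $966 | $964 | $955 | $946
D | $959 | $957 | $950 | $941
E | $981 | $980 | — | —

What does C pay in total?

C pays $2,885

Merging the schedules and taking the best 11: 981 (E-1), 980 (E-2), 975 (B-1), 967 (B-2), 966 (C-1), 964 (C-2), 961 (A-1), 959 (D-1), 958 (A-2), 957 (D-2), 955 (C-3)
Next rejected bid: $954 (not a price — pay-as-bid).
C's winning unit-bids: 966 + 964 + 955 = $2,885.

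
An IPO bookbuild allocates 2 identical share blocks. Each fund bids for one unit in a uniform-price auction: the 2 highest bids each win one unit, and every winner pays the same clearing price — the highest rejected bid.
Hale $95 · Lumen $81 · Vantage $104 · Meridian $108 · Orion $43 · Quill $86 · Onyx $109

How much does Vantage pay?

Vantage pays $0

Bids ranked high→low: 109 (Onyx), 108 (Meridian), 104 (Vantage), 95 (Hale), …
Winners (2 units): Onyx, Meridian.
Highest unsuccessful bid: $104 → clearing price.
Vantage does not win → pays $0.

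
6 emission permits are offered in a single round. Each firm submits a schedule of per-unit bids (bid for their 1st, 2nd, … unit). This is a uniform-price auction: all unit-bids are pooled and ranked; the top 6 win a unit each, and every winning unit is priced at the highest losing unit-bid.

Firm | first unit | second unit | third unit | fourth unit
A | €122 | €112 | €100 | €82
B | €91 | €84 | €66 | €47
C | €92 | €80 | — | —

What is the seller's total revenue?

Total revenue: €492

Merging the schedules and taking the best 6: 122 (A-1), 112 (A-2), 100 (A-3), 92 (C-1), 91 (B-1), 84 (B-2)
Highest rejected unit-bid = €82.
Allocation: A 3, B 2, C 1. Every unit priced at €82.
Revenue = 6 × 82 = €492.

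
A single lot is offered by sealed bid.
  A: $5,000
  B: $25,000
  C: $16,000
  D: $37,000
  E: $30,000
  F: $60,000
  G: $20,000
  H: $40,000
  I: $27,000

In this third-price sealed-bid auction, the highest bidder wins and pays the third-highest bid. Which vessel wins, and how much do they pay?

Bids in order: 60,000 (F) > 40,000 (H) > 37,000 (D) > 30,000 (E) > 27,000 (I) > 25,000 (B) > …
F wins; payment is bid #3 in the ranking = $37,000.

F pays $37,000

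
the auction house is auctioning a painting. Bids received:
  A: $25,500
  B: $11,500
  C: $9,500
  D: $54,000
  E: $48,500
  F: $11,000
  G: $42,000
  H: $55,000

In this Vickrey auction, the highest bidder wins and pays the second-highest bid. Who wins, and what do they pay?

Bids in order: 55,000 (H) > 54,000 (D) > 48,500 (E) > 42,000 (G) > 25,500 (A) > 11,500 (B) > …
H wins with the highest bid; price is set by the runner-up at $54,000.

H pays $54,000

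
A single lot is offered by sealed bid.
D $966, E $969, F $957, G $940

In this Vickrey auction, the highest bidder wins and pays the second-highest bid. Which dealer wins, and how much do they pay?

Sorting bids: 969 (E) > 966 (D) > 957 (F) > 940 (G)
E is highest; pays the second-highest bid, $966.

E pays $966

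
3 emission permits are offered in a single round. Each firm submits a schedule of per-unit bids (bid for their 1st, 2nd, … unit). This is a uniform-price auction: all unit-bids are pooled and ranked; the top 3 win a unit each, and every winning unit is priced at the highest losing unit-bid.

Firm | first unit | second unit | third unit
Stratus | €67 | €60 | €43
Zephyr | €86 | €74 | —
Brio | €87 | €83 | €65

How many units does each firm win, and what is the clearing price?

Brio 2, Zephyr 1; clearing price €74

Merging the schedules and taking the best 3: 87 (Brio-1), 86 (Zephyr-1), 83 (Brio-2)
Highest rejected unit-bid = €74.
Allocation: Brio 2, Zephyr 1.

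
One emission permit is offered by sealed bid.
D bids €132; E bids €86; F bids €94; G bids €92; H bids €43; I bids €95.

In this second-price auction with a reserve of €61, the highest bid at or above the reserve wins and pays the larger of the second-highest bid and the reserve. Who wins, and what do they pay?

Rule: the highest bid at or above the reserve wins and pays the larger of the second-highest bid and the reserve.
Bids in order: 132 (D) > 95 (I) > 94 (F) > 92 (G) > 86 (E) > 43 (H)
D has the top bid at or above the reserve (€132).
Second-highest bid €95 exceeds the reserve €61 → payment €95.

D pays €95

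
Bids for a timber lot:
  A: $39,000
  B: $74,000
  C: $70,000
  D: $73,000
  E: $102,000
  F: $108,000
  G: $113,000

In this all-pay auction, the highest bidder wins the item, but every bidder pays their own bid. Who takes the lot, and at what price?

G pays $113,000

Bids in order: 113,000 (G) > 108,000 (F) > 102,000 (E) > 74,000 (B) > 73,000 (D) > 70,000 (C) > …
G wins with the top bid; all bids are sunk regardless.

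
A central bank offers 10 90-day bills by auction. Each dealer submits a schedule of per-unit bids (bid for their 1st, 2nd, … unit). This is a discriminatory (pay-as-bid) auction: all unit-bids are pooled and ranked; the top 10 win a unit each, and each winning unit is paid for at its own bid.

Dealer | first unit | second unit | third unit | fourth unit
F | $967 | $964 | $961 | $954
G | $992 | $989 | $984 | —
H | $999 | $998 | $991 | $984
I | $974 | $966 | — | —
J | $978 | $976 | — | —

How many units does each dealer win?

Pooled unit-bids ranked (top 10): 999 (H-1), 998 (H-2), 992 (G-1), 991 (H-3), 989 (G-2), 984 (G-3), 984 (H-4), 978 (J-1), 976 (J-2), 974 (I-1)
Next rejected bid: $967 (not a price — pay-as-bid).
Allocation: G 3, H 4, I 1, J 2.

G 3, H 4, I 1, J 2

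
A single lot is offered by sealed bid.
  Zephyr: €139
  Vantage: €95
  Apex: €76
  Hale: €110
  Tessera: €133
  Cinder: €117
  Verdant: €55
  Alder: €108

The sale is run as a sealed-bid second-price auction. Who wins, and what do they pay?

Zephyr pays €133

Bids ranked: 139 (Zephyr) > 133 (Tessera) > 117 (Cinder) > 110 (Hale) > 108 (Alder) > 95 (Vantage) > …
Zephyr is highest; pays the second-highest bid, €133.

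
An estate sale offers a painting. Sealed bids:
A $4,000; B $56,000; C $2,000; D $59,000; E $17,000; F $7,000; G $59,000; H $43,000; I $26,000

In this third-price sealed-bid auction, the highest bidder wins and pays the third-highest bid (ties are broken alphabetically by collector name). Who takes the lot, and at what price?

D pays $56,000

Sorting bids: 59,000 (D) > 59,000 (G) > 56,000 (B) > 43,000 (H) > 26,000 (I) > 17,000 (E) > …
Tie at $59,000 → D wins by tie-break.
D wins; payment is bid #3 in the ranking = $56,000.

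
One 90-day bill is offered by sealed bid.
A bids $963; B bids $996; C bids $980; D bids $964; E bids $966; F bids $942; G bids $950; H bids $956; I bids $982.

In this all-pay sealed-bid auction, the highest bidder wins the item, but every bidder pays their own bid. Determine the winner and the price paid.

Rule: the highest bidder wins the item, but every bidder pays their own bid.
Bids in order: 996 (B) > 982 (I) > 980 (C) > 966 (E) > 964 (D) > 963 (A) > …
B is highest and takes the item; every bidder forfeits their bid.

B pays $996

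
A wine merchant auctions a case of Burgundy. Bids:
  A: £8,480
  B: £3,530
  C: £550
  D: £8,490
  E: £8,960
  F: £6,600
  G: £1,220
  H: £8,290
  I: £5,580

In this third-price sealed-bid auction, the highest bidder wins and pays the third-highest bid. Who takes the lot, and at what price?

E pays £8,480

Bids ranked: 8,960 (E) > 8,490 (D) > 8,480 (A) > 8,290 (H) > 6,600 (F) > 5,580 (I) > …
E wins; payment is bid #3 in the ranking = £8,480.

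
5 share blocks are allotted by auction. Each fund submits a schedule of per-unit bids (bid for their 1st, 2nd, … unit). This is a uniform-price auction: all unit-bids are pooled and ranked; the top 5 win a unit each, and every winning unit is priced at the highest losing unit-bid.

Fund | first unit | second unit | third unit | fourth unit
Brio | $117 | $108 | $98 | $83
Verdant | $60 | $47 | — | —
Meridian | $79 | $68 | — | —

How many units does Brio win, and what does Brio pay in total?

Brio: 4 units, pays $272

Pooled unit-bids ranked (top 5): 117 (Brio-1), 108 (Brio-2), 98 (Brio-3), 83 (Brio-4), 79 (Meridian-1)
First bid not allocated: $68.
Brio wins 4 unit(s) at $68 each.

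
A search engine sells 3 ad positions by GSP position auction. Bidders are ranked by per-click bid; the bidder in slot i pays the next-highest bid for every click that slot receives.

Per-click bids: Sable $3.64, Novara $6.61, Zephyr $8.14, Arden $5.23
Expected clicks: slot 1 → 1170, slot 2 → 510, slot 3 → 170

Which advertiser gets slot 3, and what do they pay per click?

Arden; $3.64 per click

Sorting advertisers: $8.14 (Zephyr) > $6.61 (Novara) > $5.23 (Arden) > $3.64 (Sable)
Slot 3 goes to the third-ranked bidder, Arden, who pays the next bid down: $3.64/click.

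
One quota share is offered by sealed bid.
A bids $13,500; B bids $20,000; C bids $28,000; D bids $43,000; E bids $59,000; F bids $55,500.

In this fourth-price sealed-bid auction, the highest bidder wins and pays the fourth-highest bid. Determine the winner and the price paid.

E pays $28,000

Fourth-price sealed-bid auction: the highest bidder wins and pays the fourth-highest bid.
Bids ranked: 59,000 (E) > 55,500 (F) > 43,000 (D) > 28,000 (C) > 20,000 (B) > 13,500 (A)
E is highest; pays the fourth-highest bid, $28,000.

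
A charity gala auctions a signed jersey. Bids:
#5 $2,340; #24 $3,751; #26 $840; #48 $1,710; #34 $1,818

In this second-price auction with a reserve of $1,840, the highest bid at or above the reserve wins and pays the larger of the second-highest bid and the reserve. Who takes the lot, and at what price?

Bids ranked: 3,751 (#24) > 2,340 (#5) > 1,818 (#34) > 1,710 (#48) > 840 (#26)
#24 has the top bid at or above the reserve ($3,751).
Second-highest bid $2,340 exceeds the reserve $1,840 → payment $2,340.

#24 pays $2,340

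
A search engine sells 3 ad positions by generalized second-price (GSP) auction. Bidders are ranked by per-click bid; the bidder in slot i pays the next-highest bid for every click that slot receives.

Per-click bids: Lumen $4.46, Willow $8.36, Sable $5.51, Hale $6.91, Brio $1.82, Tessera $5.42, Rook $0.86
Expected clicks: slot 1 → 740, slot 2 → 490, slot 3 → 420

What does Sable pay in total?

Ranked by bid: $8.36 (Willow) > $6.91 (Hale) > $5.51 (Sable) > $5.42 (Tessera) > …
Sable holds slot 3 → pays next bid $5.42 × 420 clicks = $2276.40.

Sable pays $2276.40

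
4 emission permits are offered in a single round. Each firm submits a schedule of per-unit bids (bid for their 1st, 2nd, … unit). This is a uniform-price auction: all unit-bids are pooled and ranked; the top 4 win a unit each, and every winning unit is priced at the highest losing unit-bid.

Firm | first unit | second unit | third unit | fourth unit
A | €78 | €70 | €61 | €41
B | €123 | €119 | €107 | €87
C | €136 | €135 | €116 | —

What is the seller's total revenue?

Pooled unit-bids ranked (top 4): 136 (C-1), 135 (C-2), 123 (B-1), 119 (B-2)
Highest rejected unit-bid = €116.
Allocation: B 2, C 2. Every unit priced at €116.
Revenue = 4 × 116 = €464.

Total revenue: €464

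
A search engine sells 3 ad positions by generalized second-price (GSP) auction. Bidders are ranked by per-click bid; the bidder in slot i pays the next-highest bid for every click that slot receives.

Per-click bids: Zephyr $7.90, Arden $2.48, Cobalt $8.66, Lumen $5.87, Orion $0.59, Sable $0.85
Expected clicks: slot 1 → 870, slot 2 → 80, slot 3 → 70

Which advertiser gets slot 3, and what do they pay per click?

Ranked by bid: $8.66 (Cobalt) > $7.90 (Zephyr) > $5.87 (Lumen) > $2.48 (Arden) > …
Slot 3 goes to the third-ranked bidder, Lumen, who pays the next bid down: $2.48/click.

Lumen; $2.48 per click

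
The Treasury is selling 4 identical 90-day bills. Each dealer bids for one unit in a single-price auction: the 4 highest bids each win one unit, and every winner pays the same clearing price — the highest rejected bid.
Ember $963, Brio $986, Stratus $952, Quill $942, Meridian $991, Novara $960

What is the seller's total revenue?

Total revenue: $3,808

Sorting: 991 (Meridian), 986 (Brio), 963 (Ember), 960 (Novara), 952 (Stratus), 942 (Quill)
Winners (4 units): Meridian, Brio, Ember, Novara.
Highest unsuccessful bid: $952 → clearing price.
Total revenue = 4 × $952 = $3,808.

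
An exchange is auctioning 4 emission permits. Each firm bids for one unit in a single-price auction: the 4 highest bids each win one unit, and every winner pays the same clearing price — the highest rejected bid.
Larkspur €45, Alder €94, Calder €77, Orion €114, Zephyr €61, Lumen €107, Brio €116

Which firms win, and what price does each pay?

Brio, Orion, Lumen, Alder; each pays €77

Sorting: 116 (Brio), 114 (Orion), 107 (Lumen), 94 (Alder), 77 (Calder), 61 (Zephyr), …
The 4 highest are Brio, Orion, Lumen, Alder.
First losing bid is Calder's €77, which sets the uniform price.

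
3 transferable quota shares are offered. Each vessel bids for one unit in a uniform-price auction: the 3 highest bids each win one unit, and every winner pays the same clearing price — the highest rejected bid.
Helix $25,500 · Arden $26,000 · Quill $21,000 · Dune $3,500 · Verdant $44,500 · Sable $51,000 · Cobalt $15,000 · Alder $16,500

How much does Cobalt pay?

Ordering the bids: 51,000 (Sable), 44,500 (Verdant), 26,000 (Arden), 25,500 (Helix), 21,000 (Quill), …
The 3 highest are Sable, Verdant, Arden.
Highest unsuccessful bid: $25,500 → clearing price.
Cobalt does not win → pays $0.

Cobalt pays $0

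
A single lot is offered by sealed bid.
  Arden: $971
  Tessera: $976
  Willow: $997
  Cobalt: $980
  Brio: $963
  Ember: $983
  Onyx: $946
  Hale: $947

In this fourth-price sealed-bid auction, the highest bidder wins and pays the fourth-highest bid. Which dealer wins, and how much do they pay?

Bids ranked: 997 (Willow) > 983 (Ember) > 980 (Cobalt) > 976 (Tessera) > 971 (Arden) > 963 (Brio) > …
Willow is highest; pays the fourth-highest bid, $976.

Willow pays $976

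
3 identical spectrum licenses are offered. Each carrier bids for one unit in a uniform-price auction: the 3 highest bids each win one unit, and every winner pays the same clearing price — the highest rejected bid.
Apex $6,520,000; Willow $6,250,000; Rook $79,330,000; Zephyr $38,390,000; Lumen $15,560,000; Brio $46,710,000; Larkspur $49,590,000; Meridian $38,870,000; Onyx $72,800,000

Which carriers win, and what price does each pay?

Sorting: 79,330,000 (Rook), 72,800,000 (Onyx), 49,590,000 (Larkspur), 46,710,000 (Brio), 38,870,000 (Meridian), …
Winners (3 units): Rook, Onyx, Larkspur.
First losing bid is Brio's $46,710,000, which sets the uniform price.

Rook, Onyx, Larkspur; each pays $46,710,000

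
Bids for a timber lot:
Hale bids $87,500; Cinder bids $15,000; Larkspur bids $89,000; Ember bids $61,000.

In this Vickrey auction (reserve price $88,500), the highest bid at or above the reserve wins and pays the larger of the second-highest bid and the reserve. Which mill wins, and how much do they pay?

Bids in order: 89,000 (Larkspur) > 87,500 (Hale) > 61,000 (Ember) > 15,000 (Cinder)
Larkspur has the top bid at or above the reserve ($89,000).
max(second-highest $87,500, reserve $88,500) = $88,500.

Larkspur pays $88,500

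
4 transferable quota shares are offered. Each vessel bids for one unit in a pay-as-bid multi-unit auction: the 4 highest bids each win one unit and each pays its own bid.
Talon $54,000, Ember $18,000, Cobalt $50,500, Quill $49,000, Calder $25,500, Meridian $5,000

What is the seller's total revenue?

Bids ranked high→low: 54,000 (Talon), 50,500 (Cobalt), 49,000 (Quill), 25,500 (Calder), 18,000 (Ember), 5,000 (Meridian)
The 4 highest are Talon, Cobalt, Quill, Calder.
Total revenue = 54,000 + 50,500 + 49,000 + 25,500 = $179,000.

Total revenue: $179,000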